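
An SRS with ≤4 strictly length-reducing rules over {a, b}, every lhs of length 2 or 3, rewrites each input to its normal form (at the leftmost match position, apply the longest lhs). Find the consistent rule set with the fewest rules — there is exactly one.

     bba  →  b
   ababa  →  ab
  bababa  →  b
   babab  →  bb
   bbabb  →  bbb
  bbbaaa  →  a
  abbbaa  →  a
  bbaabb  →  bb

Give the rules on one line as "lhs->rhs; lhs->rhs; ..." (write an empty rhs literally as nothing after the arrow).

  | bba => ba => b
  | ababa => abba => aba => ab
  | bababa => bbaba => baba => bba => ba => b
  | babab => bbab => bab => bb

ba->b; baa->; bba->ba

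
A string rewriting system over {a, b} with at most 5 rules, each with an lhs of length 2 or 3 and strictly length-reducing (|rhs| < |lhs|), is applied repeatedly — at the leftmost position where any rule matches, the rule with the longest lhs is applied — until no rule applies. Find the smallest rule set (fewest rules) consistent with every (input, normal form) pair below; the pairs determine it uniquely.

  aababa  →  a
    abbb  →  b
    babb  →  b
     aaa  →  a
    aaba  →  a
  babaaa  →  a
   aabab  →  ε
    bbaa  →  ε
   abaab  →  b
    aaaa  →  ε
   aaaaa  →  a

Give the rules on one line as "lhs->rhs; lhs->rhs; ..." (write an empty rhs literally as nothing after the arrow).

  | aababa => baba => aba => a
  | abbb => bb => b
  | babb => abb => b
  | aaa => a

aa->; ab->; ba->a; bb->b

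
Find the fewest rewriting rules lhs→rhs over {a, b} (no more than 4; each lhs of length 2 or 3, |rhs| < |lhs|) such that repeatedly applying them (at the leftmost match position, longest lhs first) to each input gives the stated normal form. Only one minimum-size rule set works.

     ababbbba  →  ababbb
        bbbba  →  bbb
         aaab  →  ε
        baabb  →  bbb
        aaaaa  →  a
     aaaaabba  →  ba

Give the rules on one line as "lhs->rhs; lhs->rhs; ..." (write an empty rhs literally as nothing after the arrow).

aa->a; aab->; baa->b; bba->b

  | ababbbba => ababbb
  | bbbba => bbb
  | aaab => aab => ε
  | baabb => bbb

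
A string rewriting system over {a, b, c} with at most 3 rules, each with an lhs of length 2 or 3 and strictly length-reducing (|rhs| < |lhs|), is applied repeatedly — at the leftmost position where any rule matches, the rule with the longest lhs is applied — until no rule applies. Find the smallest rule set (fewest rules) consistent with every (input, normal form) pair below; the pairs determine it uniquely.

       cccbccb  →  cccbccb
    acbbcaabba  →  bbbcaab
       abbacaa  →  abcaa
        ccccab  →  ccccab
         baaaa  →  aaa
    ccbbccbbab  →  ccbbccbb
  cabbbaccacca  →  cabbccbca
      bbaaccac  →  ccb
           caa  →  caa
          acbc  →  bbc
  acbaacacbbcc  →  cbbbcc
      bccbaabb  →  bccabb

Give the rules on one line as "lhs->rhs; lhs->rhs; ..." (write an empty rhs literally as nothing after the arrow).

ac->b; ba->

  | cccbccb
  | acbbcaabba => bbbcaabba => bbbcaab
  | abbacaa => abcaa
  | ccccab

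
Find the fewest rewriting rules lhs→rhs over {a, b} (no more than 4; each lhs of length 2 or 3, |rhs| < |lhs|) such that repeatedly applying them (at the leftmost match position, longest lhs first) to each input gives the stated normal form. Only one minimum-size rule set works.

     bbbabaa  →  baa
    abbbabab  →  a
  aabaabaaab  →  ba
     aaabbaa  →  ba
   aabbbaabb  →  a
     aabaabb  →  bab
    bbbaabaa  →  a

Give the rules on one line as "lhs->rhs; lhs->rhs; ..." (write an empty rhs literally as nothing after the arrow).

  | bbbabaa => ababaa => baa
  | abbbabab => bababab => bbab => aab => bb => a
  | aabaabaaab => bbaabaaab => aaabaaab => abbaaab => baaaab => baabb => bbbb => abb => ba
  | aaabbaa => abbbaa => babaa => ba

aab->bb; aba->; abb->ba; bb->a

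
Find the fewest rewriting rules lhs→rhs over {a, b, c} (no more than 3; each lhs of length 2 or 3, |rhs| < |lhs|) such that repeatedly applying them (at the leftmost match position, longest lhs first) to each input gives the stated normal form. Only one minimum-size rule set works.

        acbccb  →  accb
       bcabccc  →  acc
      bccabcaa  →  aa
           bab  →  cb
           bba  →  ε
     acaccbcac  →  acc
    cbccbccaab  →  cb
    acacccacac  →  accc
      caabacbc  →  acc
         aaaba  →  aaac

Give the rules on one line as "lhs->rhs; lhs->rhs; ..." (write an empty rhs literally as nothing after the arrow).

  | acbccb => accb
  | bcabccc => abccc => acc
  | bccabcaa => cabcaa => bcaa => aa
  | bab => cb

ba->c; bc->; ca->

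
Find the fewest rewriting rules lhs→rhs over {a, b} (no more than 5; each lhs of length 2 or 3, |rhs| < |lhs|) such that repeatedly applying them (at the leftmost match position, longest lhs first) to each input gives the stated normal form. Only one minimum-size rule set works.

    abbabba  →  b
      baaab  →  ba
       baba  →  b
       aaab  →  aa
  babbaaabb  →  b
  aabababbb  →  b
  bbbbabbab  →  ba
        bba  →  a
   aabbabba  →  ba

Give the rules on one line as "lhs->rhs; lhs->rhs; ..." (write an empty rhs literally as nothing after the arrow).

  | abbabba => babba => baba => baa => b
  | baaab => bab => ba
  | baba => baa => b
  | aaab => aa

ab->; baa->b; bab->ba; bb->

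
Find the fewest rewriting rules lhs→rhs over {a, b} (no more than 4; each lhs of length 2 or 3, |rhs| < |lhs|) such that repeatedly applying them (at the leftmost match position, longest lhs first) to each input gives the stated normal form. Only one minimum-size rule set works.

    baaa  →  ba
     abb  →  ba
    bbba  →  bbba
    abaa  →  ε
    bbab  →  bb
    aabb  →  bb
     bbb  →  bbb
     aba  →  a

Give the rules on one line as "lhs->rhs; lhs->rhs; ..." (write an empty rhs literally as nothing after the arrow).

aa->; ab->; abb->ba

  | baaa => ba
  | abb => ba
  | bbba
  | abaa => aa => ε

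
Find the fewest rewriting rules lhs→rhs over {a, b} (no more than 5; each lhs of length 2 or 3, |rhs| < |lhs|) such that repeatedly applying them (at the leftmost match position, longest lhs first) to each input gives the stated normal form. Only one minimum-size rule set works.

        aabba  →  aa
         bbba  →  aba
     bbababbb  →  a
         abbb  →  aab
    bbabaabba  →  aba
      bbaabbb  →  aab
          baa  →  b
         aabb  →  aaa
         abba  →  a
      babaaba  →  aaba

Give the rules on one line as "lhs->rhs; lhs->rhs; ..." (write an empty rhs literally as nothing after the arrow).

  | aabba => aa
  | bbba => aba
  | bbababbb => babbb => bb => a
  | abbb => aab

baa->b; bab->; bb->a; bba->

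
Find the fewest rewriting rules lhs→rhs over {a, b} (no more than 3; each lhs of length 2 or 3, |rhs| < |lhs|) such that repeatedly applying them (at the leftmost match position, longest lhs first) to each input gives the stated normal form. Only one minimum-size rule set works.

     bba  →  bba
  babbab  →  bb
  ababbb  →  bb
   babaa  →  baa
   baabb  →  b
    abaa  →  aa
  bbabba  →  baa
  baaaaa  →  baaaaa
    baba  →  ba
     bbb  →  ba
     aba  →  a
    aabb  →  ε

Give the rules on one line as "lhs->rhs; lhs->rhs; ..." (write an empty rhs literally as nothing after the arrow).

ab->; bbb->ba

  | bba
  | babbab => bbab => bb
  | ababbb => abbb => bb
  | babaa => baa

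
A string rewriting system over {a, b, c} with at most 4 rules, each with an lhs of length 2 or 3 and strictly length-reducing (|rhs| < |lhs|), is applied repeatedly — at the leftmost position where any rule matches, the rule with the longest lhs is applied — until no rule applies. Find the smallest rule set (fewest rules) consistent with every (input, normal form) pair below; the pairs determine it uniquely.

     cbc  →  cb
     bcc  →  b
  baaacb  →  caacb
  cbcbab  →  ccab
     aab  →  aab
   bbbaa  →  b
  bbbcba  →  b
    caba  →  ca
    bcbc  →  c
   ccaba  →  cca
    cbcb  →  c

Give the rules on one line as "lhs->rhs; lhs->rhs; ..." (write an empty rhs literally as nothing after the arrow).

  | cbc => cb
  | bcc => bc => b
  | baaacb => caacb
  | cbcbab => cbaab => ccab

ba->; baa->ca; bc->b; bcb->ba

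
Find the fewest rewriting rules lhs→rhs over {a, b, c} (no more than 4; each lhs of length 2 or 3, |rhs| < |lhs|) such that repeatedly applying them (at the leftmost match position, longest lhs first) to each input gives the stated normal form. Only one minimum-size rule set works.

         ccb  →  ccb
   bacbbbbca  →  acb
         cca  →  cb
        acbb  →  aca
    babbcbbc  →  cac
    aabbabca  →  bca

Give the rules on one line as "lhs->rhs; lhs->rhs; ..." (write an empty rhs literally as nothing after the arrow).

aa->; ba->a; bb->a; cca->cb

  | ccb
  | bacbbbbca => acbbbbca => acabbca => acaaca => acca => acb
  | cca => cb
  | acbb => aca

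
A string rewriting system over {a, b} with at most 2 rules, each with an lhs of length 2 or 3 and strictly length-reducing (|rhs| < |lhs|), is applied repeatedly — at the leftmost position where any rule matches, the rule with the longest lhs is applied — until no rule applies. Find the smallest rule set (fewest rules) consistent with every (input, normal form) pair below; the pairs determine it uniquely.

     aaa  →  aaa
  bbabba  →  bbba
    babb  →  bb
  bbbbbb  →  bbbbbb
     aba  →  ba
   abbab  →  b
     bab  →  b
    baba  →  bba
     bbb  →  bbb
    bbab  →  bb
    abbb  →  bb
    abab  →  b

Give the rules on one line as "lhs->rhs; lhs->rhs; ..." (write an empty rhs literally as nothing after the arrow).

  | aaa
  | bbabba => bbba
  | babb => bb
  | bbbbbb

ab->; aba->ba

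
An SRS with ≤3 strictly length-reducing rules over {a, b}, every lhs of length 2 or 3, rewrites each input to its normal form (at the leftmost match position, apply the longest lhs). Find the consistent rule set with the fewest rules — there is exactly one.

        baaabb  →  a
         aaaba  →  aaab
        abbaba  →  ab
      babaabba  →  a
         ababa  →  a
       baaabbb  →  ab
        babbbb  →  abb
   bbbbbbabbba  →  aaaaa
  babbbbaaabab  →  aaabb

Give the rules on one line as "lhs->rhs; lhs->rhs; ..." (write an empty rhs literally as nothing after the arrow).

ba->b; bba->; bbb->a

  | baaabb => baabb => babb => bbb => a
  | aaaba => aaab
  | abbaba => aba => ab
  | babaabba => bbaabba => abba => a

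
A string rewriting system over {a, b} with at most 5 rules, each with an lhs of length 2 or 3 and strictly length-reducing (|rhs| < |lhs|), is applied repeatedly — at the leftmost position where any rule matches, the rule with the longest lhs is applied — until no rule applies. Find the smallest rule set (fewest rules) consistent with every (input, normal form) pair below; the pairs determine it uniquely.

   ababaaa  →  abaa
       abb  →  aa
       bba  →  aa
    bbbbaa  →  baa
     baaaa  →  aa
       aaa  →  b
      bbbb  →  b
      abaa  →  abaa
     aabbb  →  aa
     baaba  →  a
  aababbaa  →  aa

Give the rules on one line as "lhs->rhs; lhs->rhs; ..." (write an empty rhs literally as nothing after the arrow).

  | ababaaa => ababb => abaa
  | abb => aa
  | bba => aa
  | bbbbaa => baa

aaa->b; aab->aa; bb->a; bbb->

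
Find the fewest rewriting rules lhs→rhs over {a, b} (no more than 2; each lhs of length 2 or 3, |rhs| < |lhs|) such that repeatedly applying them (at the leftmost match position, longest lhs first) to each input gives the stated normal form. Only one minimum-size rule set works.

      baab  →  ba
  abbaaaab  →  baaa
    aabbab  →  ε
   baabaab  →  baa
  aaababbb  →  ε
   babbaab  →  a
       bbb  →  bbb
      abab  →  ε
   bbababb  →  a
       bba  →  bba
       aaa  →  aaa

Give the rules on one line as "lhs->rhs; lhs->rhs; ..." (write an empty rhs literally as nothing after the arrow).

  | baab => ba
  | abbaaaab => baaaab => baaa
  | aabbab => abab => ab => ε
  | baabaab => baaab => baa

ab->; bab->a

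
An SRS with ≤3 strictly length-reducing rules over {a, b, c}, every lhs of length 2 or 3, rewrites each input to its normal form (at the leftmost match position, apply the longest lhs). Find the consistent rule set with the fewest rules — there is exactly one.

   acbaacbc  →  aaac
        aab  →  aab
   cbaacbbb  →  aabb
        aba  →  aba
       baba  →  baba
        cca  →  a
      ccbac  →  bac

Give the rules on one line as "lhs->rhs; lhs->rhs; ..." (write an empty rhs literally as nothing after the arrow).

cb->; cc->

  | acbaacbc => aaacbc => aaac
  | aab
  | cbaacbbb => aacbbb => aabb
  | aba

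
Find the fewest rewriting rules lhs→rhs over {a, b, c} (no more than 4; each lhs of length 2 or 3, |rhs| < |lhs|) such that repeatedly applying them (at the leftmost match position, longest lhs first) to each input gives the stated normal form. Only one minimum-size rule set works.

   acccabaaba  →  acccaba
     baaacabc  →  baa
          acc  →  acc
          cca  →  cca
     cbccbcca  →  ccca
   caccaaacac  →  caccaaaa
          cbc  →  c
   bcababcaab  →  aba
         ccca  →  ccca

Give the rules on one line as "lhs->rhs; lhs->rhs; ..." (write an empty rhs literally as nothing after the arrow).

  | acccabaaba => acccaba
  | baaacabc => baaaabc => baac => baa
  | acc
  | cca

aab->; aac->aa; bc->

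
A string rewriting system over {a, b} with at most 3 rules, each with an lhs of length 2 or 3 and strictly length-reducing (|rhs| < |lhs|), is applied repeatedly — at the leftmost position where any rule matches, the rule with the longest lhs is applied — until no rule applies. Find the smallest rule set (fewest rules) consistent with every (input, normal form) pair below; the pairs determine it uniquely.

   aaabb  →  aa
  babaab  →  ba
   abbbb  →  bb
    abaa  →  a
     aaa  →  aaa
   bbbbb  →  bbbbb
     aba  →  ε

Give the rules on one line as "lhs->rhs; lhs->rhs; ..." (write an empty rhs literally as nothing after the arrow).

  | aaabb => aa
  | babaab => bab => ba
  | abbbb => bb
  | abaa => a

ab->a; aba->; abb->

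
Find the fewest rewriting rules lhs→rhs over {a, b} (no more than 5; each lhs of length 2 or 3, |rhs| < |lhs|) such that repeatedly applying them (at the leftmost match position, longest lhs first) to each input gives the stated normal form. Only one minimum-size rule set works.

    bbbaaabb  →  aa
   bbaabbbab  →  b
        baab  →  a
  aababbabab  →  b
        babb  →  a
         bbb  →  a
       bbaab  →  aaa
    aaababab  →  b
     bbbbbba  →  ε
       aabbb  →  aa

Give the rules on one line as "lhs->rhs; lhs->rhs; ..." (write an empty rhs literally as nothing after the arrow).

ab->a; aba->ba; ba->; bb->a

  | bbbaaabb => abaaabb => baaabb => aabb => aab => aa
  | bbaabbbab => aaabbbab => aaabbab => aaabab => aabab => abab => bab => b
  | baab => ab => a
  | aababbabab => ababbabab => babbabab => bbabab => aabab => abab => bab => b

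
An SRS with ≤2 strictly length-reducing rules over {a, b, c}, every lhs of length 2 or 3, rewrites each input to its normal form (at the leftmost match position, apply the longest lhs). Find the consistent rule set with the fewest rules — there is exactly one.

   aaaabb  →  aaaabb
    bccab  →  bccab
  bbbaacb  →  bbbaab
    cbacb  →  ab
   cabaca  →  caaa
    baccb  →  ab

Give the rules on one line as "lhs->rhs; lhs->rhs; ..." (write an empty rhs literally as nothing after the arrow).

  | aaaabb
  | bccab
  | bbbaacb => bbbaab
  | cbacb => bacb => ab

bac->a; cb->b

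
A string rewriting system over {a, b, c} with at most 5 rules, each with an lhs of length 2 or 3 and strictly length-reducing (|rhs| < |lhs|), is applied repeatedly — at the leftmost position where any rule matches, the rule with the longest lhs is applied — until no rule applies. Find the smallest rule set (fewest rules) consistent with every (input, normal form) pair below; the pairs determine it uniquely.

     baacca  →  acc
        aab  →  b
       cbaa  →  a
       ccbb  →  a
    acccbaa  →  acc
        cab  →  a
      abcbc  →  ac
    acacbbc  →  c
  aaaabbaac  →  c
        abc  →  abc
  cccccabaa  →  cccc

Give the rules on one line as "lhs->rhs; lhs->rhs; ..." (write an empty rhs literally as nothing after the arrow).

aa->; ba->; ca->c; cb->a

  | baacca => acca => acc
  | aab => b
  | cbaa => aaa => a
  | ccbb => cab => cb => a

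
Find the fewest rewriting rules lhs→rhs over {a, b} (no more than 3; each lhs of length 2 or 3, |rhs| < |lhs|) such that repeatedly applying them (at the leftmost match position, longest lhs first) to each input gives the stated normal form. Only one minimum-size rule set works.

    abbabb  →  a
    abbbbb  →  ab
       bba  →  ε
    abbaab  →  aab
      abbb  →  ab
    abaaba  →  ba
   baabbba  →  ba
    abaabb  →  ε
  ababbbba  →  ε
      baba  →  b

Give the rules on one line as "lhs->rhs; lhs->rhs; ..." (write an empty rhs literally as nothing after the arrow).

aba->bb; bb->; bba->

  | abbabb => abb => a
  | abbbbb => abbb => ab
  | bba => ε
  | abbaab => aab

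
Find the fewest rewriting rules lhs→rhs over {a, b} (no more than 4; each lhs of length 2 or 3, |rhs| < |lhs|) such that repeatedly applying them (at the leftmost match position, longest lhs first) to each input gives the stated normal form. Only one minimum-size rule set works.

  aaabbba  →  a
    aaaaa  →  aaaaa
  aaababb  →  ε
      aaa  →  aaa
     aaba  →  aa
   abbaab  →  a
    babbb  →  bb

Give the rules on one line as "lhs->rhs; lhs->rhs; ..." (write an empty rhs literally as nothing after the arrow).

  | aaabbba => ababba => abba => ba => a
  | aaaaa
  | aaababb => abaabb => aabb => bab => ab => ε
  | aaa

aab->ba; ab->; ba->a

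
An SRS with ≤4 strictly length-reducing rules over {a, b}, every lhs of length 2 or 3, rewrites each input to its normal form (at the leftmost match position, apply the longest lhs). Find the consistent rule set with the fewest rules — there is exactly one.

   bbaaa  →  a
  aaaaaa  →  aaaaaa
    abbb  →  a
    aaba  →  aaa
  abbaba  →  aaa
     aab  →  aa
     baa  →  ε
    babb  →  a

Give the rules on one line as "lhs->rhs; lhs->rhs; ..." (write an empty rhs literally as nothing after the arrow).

ab->a; ba->a; baa->

  | bbaaa => ba => a
  | aaaaaa
  | abbb => abb => ab => a
  | aaba => aaa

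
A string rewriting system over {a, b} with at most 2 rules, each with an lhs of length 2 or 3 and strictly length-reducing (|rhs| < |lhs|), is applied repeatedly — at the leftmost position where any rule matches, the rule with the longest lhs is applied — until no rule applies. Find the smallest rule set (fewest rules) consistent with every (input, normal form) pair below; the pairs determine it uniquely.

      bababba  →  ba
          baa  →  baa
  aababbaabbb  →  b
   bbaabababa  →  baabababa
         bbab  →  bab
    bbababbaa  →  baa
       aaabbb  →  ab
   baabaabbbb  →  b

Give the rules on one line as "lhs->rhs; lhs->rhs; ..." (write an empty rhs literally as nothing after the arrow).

abb->b; bb->b

  | bababba => babba => bba => ba
  | baa
  | aababbaabbb => aabbaabbb => abaabbb => ababb => abb => b
  | bbaabababa => baabababa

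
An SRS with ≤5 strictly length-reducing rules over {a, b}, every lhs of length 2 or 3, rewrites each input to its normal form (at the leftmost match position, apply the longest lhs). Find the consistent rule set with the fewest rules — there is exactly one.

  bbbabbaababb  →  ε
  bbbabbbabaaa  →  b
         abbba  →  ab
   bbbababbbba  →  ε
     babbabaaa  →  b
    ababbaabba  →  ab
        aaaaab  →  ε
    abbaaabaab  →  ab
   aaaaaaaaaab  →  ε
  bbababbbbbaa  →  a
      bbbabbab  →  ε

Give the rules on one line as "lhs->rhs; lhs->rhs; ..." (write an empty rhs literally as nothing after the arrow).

aa->b; ba->b; bb->; bba->

  | bbbabbaababb => babbaababb => bbbaababb => baababb => bababb => bbabb => bb => ε
  | bbbabbbabaaa => babbbabaaa => bbbbabaaa => bbabaaa => baaa => baa => ba => b
  | abbba => aba => ab
  | bbbababbbba => bababbbba => bbabbbba => bbbba => bba => ε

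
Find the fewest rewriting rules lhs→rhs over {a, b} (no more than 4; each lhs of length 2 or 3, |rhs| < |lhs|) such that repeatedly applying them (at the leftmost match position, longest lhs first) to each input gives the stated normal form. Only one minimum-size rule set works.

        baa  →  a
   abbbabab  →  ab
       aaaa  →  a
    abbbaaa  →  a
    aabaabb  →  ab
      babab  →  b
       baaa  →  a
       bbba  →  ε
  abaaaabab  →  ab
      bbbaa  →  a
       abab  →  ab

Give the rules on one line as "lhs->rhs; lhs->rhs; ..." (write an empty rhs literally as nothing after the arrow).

  | baa => a
  | abbbabab => abbabab => ababab => abab => ab
  | aaaa => aaa => aa => a
  | abbbaaa => abbaaa => abaaa => aaa => aa => a

aa->a; ba->; bb->b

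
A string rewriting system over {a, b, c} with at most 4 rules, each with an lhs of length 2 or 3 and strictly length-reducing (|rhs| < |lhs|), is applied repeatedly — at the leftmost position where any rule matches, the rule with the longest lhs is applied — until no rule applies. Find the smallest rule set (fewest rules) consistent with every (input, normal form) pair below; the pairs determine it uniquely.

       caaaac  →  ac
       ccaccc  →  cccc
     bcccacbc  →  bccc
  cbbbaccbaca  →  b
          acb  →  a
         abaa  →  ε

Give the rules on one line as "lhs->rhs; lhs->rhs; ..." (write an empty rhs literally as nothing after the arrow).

  | caaaac => aaac => ac
  | ccaccc => cccc
  | bcccacbc => bcccbc => bccc
  | cbbbaccbaca => bbaccbaca => bccbaca => bcaca => bca => b

aa->; ba->; ca->; cb->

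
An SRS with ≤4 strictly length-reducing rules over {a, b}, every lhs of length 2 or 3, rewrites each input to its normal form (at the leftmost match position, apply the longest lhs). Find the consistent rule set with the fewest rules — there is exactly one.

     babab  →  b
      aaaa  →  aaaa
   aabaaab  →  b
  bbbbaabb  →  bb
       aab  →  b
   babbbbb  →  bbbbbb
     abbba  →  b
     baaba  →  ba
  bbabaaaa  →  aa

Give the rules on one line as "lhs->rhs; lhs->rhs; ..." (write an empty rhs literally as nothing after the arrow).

  | babab => bbab => b
  | aaaa
  | aabaaab => abaaab => baaab => ab => b
  | bbbbaabb => bbabb => bb

ab->b; baa->; bba->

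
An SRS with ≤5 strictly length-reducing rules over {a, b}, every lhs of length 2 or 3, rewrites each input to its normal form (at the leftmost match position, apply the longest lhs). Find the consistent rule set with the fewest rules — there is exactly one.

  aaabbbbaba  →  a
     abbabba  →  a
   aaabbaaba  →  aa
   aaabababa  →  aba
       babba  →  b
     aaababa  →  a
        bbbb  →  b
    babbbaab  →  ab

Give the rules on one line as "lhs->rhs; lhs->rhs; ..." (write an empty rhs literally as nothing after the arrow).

aab->bb; baa->bb; bb->b; bba->a

  | aaabbbbaba => abbbbbaba => abbbbaba => abbbaba => abbaba => aaba => bba => a
  | abbabba => aabba => bbba => bba => a
  | aaabbaaba => abbbaaba => abbaaba => aaaba => abba => aa
  | aaabababa => abbababa => aababa => bbaba => aba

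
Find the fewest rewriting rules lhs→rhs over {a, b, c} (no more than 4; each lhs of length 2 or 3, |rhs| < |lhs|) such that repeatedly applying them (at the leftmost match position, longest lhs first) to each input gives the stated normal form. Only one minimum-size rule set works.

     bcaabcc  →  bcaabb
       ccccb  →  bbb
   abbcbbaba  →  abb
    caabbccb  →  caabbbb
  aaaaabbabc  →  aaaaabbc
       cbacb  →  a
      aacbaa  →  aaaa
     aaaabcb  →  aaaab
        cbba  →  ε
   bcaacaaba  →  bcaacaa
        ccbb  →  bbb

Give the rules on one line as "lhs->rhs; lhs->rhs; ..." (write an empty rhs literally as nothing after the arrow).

  | bcaabcc => bcaabb
  | ccccb => bccb => bbb
  | abbcbbaba => abbbaba => abbba => abb
  | caabbccb => caabbbb

ba->; cb->; cc->b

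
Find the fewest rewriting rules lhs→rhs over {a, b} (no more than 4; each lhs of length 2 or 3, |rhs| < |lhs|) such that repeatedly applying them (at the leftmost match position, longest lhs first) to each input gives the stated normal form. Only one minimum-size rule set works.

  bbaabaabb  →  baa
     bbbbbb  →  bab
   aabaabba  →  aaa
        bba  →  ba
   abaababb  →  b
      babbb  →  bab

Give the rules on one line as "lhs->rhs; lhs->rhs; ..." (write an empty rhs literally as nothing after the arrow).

aba->; abb->a; bb->b; bbb->ba

  | bbaabaabb => baabaabb => baabb => baa
  | bbbbbb => babbb => bab
  | aabaabba => aabba => aaa
  | bba => ba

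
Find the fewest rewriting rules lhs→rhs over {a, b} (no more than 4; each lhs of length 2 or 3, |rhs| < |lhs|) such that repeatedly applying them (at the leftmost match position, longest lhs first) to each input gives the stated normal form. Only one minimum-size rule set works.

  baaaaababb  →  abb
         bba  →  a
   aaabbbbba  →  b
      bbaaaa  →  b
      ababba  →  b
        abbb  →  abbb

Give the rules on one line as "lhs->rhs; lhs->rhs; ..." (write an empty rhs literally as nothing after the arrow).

aa->b; aab->ab; ba->a

  | baaaaababb => aaaaababb => baaababb => aaababb => bababb => ababb => aabb => abb
  | bba => ba => a
  | aaabbbbba => babbbbba => abbbbba => abbbba => abbba => abba => aba => aa => b
  | bbaaaa => baaaa => aaaa => baa => aa => b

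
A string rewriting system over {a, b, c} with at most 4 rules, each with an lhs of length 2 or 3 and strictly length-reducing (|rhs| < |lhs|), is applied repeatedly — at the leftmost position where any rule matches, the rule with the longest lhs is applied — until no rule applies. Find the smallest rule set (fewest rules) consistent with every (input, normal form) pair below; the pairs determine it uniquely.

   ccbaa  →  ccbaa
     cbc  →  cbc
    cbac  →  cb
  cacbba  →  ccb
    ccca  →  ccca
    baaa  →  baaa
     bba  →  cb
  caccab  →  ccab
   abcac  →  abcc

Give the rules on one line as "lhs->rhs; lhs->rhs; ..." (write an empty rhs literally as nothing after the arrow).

ac->; bba->cb; bca->bc

  | ccbaa
  | cbc
  | cbac => cb
  | cacbba => cbba => ccb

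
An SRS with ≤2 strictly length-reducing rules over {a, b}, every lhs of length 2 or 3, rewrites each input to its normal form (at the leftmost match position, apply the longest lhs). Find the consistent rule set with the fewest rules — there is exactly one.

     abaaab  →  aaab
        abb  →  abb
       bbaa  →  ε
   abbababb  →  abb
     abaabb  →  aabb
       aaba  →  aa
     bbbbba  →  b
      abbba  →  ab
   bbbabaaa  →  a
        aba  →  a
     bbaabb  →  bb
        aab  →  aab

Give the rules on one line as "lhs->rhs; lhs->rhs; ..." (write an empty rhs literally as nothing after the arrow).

ba->; bbb->bb

  | abaaab => aaab
  | abb
  | bbaa => ba => ε
  | abbababb => abbabb => abbb => abb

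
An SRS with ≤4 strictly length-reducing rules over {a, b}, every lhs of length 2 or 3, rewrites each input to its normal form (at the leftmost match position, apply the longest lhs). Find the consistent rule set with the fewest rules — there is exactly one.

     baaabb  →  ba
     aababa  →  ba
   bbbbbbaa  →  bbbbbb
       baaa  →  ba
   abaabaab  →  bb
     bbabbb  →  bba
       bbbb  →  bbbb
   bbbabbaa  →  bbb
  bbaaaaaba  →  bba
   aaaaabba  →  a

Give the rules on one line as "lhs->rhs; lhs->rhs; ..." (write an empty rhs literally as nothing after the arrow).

  | baaabb => babb => bab => ba
  | aababa => baba => ba
  | bbbbbbaa => bbbbbb
  | baaa => ba

aa->; ab->a; aba->a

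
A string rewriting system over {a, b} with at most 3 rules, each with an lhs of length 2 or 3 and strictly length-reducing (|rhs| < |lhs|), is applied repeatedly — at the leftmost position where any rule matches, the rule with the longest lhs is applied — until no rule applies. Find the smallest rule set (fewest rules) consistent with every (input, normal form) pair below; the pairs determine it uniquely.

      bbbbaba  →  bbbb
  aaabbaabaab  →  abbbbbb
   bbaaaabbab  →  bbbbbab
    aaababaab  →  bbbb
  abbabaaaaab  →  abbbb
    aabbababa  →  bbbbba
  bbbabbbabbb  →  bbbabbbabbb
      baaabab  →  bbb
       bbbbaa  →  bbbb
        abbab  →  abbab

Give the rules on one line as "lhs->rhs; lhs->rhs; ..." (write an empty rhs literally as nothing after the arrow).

  | bbbbaba => bbbbaa => bbbb
  | aaabbaabaab => abbaabaab => abbbbaab => abbbbbb
  | bbaaaabbab => bbaabbab => bbbbbab
  | aaababaab => ababaab => aabaab => bbaab => bbbb

aa->; aab->bb; aba->aa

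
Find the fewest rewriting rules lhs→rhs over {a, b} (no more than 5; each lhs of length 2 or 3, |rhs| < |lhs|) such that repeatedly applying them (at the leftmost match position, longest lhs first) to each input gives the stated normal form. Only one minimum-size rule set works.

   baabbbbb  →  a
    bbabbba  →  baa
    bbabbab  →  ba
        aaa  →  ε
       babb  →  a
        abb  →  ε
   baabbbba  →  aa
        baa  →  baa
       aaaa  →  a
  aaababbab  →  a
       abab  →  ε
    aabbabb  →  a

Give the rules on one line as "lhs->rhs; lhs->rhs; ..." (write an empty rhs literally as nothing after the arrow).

aaa->; ab->; abb->; bab->aa

  | baabbbbb => babbb => aabb => a
  | bbabbba => baabba => baa
  | bbabbab => baabab => baab => ba
  | aaa => ε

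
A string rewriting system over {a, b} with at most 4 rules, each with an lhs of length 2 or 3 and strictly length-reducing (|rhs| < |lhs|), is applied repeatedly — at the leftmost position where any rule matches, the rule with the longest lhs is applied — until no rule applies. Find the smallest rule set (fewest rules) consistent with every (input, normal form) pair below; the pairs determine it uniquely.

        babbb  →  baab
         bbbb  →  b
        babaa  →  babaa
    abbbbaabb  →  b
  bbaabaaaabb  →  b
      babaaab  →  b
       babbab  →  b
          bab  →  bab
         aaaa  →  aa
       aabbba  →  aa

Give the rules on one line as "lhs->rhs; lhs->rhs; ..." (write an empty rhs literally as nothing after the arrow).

aaa->bb; abb->aa; bb->b; bba->aa

  | babbb => baab
  | bbbb => bbb => bb => b
  | babaa
  | abbbbaabb => aabbaabb => aaaaabb => bbaabb => aaabb => bbbb => bbb => bb => b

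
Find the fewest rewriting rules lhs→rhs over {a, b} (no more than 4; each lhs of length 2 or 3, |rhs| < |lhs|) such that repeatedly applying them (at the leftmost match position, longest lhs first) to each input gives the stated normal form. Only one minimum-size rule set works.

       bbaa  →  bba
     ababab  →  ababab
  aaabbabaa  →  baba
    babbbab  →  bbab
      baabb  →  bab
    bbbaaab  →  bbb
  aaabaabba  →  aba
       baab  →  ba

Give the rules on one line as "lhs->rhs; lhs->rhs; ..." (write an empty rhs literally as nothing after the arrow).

aa->a; aaa->ab; aab->a; abb->

  | bbaa => bba
  | ababab
  | aaabbabaa => abbbabaa => babaa => baba
  | babbbab => bbab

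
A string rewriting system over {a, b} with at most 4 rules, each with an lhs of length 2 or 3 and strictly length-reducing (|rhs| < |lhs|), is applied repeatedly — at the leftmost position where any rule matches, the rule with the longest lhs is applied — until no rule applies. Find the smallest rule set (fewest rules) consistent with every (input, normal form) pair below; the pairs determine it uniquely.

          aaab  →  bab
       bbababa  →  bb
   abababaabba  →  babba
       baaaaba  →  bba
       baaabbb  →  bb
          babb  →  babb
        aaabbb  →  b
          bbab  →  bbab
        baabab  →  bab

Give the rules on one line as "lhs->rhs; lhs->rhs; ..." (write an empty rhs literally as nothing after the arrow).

  | aaab => bab
  | bbababa => bbba => baa => bb
  | abababaabba => babaabba => babba
  | baaaaba => bbaaba => bba

aa->b; aab->; aba->; bbb->ba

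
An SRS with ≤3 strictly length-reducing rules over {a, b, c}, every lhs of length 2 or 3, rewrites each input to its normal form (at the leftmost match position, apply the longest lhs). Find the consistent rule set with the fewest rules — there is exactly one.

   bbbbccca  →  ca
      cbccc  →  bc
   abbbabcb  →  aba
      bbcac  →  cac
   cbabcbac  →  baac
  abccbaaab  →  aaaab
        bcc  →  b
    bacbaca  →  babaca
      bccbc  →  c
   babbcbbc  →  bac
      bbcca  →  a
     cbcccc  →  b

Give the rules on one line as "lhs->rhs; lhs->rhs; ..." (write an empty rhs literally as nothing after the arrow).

  | bbbbccca => bbccca => ccca => ca
  | cbccc => bccc => bc
  | abbbabcb => ababcb => ababb => aba
  | bbcac => cac

bb->; cb->b; cc->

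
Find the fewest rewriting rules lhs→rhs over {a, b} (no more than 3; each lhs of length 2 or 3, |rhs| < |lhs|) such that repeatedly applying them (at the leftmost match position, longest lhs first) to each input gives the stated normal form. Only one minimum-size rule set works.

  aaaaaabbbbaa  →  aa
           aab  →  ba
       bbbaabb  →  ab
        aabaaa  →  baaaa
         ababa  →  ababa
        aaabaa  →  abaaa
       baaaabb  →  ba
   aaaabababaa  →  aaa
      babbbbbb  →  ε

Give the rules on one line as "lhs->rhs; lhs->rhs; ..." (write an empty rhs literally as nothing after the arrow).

aab->ba; abb->b; bb->

  | aaaaaabbbbaa => aaaababbbaa => aabaabbbaa => baaabbbaa => bababbaa => babbaa => bbaa => aa
  | aab => ba
  | bbbaabb => baabb => bbab => ab
  | aabaaa => baaaa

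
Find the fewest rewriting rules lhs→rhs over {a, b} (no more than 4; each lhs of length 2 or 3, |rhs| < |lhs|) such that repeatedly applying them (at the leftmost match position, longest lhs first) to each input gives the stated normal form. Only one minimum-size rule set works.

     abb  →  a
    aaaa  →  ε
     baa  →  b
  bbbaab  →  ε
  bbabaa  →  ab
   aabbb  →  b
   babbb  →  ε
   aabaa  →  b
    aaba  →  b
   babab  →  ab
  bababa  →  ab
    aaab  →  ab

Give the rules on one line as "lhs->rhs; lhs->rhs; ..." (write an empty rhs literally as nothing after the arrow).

aa->; ba->b; bb->

  | abb => a
  | aaaa => aa => ε
  | baa => ba => b
  | bbbaab => baab => bab => bb => ε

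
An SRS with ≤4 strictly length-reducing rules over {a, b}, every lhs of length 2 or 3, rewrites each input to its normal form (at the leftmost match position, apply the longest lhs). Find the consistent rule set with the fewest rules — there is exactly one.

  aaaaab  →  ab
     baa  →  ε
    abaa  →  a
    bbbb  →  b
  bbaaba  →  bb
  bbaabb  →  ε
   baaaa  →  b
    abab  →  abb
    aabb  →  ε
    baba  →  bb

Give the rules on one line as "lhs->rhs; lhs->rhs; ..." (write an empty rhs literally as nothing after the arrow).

aa->b; ba->b; baa->; bbb->

  | aaaaab => baaab => ab
  | baa => ε
  | abaa => a
  | bbbb => b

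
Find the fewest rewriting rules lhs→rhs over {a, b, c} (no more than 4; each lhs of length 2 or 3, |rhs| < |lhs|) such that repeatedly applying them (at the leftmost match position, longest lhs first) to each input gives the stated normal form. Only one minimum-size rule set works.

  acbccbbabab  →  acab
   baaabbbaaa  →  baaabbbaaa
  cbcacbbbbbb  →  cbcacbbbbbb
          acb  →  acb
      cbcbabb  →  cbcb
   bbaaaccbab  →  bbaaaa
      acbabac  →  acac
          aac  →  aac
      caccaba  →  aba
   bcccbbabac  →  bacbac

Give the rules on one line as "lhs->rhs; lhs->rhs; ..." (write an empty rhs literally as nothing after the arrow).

  | acbccbbabab => acbabbabab => acbabab => acab
  | baaabbbaaa
  | cbcacbbbbbb
  | acb

bab->; caa->; cc->a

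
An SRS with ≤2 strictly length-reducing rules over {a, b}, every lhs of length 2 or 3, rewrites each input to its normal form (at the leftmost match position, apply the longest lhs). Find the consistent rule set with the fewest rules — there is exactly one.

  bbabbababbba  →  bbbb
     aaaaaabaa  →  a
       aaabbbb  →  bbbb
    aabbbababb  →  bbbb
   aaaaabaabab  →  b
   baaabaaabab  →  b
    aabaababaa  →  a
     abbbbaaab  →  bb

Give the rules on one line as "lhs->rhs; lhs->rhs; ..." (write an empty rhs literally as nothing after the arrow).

  | bbabbababbba => bbbababbba => bbbabbba => bbbbba => bbbb
  | aaaaaabaa => aaaaabaa => aaaabaa => aaabaa => aabaa => abaa => baa => a
  | aaabbbb => aabbbb => abbbb => bbbb
  | aabbbababb => abbbababb => bbbababb => bbbabb => bbbb

ab->b; ba->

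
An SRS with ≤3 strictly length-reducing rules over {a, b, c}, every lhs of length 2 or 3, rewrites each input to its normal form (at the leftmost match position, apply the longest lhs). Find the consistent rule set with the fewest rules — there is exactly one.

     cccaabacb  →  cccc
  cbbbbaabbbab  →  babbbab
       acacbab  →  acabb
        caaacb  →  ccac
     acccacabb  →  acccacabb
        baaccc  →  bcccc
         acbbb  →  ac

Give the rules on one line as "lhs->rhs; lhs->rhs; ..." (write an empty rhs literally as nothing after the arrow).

  | cccaabacb => ccccbacb => cccbcb => ccccb => cccc
  | cbbbbaabbbab => cbbbaabbbab => cbbaabbbab => cbaabbbab => babbbab
  | acacbab => acabb
  | caaacb => ccacb => ccac

aa->c; cb->c; cba->b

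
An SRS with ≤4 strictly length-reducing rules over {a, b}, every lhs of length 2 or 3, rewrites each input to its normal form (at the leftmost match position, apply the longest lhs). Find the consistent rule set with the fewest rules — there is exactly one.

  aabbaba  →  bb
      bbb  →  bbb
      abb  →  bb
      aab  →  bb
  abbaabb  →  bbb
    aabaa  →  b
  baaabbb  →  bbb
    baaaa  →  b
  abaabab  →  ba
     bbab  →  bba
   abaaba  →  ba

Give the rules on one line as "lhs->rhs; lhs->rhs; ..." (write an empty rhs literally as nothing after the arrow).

aa->b; ab->b; baa->; bab->ba

  | aabbaba => bbbaba => bbbaa => bb
  | bbb
  | abb => bb
  | aab => bb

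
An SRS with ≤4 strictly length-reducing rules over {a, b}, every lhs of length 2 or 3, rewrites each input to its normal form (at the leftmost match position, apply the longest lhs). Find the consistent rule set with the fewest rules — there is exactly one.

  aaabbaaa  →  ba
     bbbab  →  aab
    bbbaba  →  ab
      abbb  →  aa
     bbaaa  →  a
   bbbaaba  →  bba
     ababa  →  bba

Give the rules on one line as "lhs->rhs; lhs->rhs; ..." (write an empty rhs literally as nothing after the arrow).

aaa->b; aba->b; bbb->a

  | aaabbaaa => bbbaaa => aaaa => ba
  | bbbab => aab
  | bbbaba => aaba => ab
  | abbb => aa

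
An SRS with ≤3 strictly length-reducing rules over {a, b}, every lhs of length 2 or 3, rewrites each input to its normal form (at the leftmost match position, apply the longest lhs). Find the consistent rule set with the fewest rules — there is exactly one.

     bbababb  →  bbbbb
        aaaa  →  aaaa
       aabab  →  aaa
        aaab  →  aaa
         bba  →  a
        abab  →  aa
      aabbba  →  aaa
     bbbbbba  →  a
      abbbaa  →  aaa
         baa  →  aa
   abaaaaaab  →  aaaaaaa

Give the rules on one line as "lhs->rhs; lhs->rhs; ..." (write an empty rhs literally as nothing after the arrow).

ab->a; ba->a; bab->bb

  | bbababb => bbbabb => bbbbb
  | aaaa
  | aabab => aaab => aaa
  | aaab => aaa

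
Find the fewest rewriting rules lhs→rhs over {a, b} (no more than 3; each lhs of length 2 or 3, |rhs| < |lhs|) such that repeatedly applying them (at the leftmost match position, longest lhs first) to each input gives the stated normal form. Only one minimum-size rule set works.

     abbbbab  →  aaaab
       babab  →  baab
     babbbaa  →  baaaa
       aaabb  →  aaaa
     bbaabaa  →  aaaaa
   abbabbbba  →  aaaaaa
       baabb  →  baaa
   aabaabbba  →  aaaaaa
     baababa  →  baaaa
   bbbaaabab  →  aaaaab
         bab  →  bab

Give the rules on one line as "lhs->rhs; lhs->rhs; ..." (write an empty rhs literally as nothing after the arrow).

aba->aa; bb->a

  | abbbbab => aabbab => aaaab
  | babab => baab
  | babbbaa => baabaa => baaaa
  | aaabb => aaaa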